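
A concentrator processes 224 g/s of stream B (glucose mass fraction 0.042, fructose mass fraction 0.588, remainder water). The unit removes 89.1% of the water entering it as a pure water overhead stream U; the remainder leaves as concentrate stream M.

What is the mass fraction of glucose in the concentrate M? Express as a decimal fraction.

glucose is not removed: 224×0.042 = 9.408 g/s of glucose enters M.
water entering = 224×0.370 = 82.88 g/s; overhead removed = 0.891×82.88 = 73.846 g/s.
Concentrate = 224 − 73.846 = 150.15 g/s.
Mass fraction = 9.408/150.15 = 0.063.

0.063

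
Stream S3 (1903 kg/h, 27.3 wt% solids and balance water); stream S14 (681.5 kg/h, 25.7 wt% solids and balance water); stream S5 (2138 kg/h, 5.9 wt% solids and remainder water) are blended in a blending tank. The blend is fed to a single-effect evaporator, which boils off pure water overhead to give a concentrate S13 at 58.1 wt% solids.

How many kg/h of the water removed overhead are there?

solids entering = 1903×0.273 + 681.5×0.257 + 2138×0.059 = 820.81 kg/h.
All solids reports to S13, so S13 = 820.81/0.581 = 1412.7 kg/h.
Total feed = 4722.5 kg/h; overhead = 4722.5 − 1412.7 = 3309.8 kg/h.

3310 kg/h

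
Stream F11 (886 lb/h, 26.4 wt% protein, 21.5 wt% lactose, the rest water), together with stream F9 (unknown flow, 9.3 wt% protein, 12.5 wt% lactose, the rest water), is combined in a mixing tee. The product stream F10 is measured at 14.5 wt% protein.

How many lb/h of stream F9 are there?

Let F9 be the unknown flow. Total out = 886 + F9.
protein balance: 233.9 + 0.093·F9 = 0.145·(886 + F9)
(0.093 − 0.145)·F9 = 0.145×886 − 233.9 = -105.43
F9 = -105.43 / -0.052 = 2027.6 lb/h

2028 lb/h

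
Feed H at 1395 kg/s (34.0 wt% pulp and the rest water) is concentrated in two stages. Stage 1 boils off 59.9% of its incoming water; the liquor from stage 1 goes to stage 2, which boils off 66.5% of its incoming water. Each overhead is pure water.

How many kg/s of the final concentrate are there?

598 kg/s

water in feed = 1395×0.660 = 920.7 kg/s.
After stage 1: water left = (1−0.599)×920.7 = 369.2; stream total = 843.5 kg/s.
After stage 2: water left = (1−0.665)×369.2 = 123.68; final concentrate = 597.98 kg/s.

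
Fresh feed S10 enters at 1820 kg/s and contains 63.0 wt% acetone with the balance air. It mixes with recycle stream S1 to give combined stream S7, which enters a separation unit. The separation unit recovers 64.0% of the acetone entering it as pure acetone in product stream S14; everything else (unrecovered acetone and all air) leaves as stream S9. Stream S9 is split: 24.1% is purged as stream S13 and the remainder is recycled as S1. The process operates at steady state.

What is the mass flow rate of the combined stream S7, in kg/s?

4372 kg/s

air enters only via S10 and leaves only via the purge: 1820×0.370 = 0.241×(air in S9), and the separation unit passes all air, so air in S7 = air in S9 = 2794.2 kg/s.
acetone in S7: m_A = 1820×0.630 + (1−0.241)·(1−0.640)·m_A, so m_A = 1146.6/0.7268 = 1577.7 kg/s.
S7 = 1577.7 + 2794.2 = 4371.9 kg/s.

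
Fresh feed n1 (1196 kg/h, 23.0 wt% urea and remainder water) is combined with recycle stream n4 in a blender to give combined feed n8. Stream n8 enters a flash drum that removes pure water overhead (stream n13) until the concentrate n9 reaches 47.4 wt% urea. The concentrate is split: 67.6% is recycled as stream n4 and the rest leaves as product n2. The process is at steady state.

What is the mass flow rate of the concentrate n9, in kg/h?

1791 kg/h

Overall urea balance (none leaves overhead): urea in fresh feed = urea in product, i.e. 1196×0.230 = (1−0.676)·n9·0.474.
n9 = 275.08/(0.474×0.324) = 1791.2 kg/h.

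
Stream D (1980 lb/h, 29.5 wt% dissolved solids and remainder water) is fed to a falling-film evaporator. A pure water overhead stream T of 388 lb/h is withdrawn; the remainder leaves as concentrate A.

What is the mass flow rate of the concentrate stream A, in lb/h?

1592 lb/h

Concentrate = 1980 − 388 = 1592 lb/h.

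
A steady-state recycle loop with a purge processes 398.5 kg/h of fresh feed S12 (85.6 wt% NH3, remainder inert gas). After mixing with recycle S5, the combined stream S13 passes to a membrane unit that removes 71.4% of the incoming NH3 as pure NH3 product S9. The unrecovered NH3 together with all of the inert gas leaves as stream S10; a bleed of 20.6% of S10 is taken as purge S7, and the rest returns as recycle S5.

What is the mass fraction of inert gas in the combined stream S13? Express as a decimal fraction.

0.387

inert gas enters only via S12 and leaves only via the purge: 398.5×0.144 = 0.206×(inert gas in S10), and the membrane unit passes all inert gas, so inert gas in S13 = inert gas in S10 = 278.56 kg/h.
NH3 in S13: m_A = 398.5×0.856 + (1−0.206)·(1−0.714)·m_A, so m_A = 341.12/0.7729 = 441.34 kg/h.
S13 = 441.34 + 278.56 = 719.9 kg/h.
inert gas fraction in S13 = 278.56/719.9 = 0.387.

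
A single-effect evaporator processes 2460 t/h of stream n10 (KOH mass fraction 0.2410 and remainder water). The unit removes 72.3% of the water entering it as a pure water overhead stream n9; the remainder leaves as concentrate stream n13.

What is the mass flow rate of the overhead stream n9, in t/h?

1350 t/h

water entering = 2460×0.759 = 1867.1 t/h; overhead removed = 0.723×1867.1 = 1349.9 t/h.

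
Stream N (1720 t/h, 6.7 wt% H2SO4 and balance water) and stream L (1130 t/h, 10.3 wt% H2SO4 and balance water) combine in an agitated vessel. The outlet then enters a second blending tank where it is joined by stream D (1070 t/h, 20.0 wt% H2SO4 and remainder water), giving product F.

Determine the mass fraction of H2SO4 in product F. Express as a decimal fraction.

Overall, product flow = 3920 t/h.
H2SO4 in = 1720×0.067 + 1130×0.103 + 1070×0.200 = 445.63 t/h.
H2SO4 fraction in F = 0.114.

0.114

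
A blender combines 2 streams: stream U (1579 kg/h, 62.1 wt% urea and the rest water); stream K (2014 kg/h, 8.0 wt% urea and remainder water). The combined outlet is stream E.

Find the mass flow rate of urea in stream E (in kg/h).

1142 kg/h

urea out = urea in = 1579×0.621 + 2014×0.080 = 1141.7 kg/h.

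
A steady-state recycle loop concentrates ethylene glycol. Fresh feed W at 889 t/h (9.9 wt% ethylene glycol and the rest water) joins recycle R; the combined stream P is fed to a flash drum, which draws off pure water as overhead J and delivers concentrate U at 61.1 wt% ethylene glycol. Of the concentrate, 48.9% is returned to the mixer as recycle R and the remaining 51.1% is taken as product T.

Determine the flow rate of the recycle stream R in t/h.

137.8 t/h

Overall ethylene glycol balance (none leaves overhead): ethylene glycol in fresh feed = ethylene glycol in product, i.e. 889×0.099 = (1−0.489)·U·0.611.
U = 88.011/(0.611×0.511) = 281.89 t/h.
Recycle R = 0.489×281.89 = 137.84 t/h.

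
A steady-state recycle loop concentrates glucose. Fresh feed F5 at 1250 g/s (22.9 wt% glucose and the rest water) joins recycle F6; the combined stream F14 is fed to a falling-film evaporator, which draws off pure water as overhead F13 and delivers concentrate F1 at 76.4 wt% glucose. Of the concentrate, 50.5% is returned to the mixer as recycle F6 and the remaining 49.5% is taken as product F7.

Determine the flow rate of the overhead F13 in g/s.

875.3 g/s

Overall glucose balance (none leaves overhead): glucose in fresh feed = glucose in product, i.e. 1250×0.229 = (1−0.505)·F1·0.764.
F1 = 286.25/(0.764×0.495) = 756.91 g/s.
Recycle F6 = 0.505×756.91 = 382.24 g/s.
Combined feed F14 = 1250 + 382.24 = 1632.2 g/s.
Overhead F13 = F14 − F1 = 1632.2 − 756.91 = 875.33 g/s.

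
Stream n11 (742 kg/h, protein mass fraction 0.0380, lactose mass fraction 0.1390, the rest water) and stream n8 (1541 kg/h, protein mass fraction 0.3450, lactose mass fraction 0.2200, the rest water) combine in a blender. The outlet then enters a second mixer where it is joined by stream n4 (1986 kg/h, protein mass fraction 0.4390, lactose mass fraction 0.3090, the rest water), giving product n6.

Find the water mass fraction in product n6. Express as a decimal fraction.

Overall, product flow = 4269 kg/h.
water in = 742×0.823 + 1541×0.435 + 1986×0.252 = 1781.5 kg/h.
water fraction in n6 = 0.4173.

0.4173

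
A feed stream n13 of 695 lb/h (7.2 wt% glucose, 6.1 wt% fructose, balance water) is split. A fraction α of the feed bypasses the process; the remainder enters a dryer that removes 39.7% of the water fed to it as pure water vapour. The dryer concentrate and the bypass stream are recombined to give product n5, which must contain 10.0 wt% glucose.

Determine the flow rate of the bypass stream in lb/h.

All 695×0.072 = 50.04 lb/h of glucose reaches n5, so n5 = 50.04/0.100 = 500.4 lb/h and vapour = 194.6 lb/h.
The evaporator receives (1−α)·695 of feed at 0.867 water and removes 0.397 of that water:
0.397×0.867×(1−α)×695 = 194.6
(1−α) = 194.6/239.22 = 0.8135;  α = 0.1865.
Bypass flow = 0.1865×695 = 129.63 lb/h.

129.6 lb/h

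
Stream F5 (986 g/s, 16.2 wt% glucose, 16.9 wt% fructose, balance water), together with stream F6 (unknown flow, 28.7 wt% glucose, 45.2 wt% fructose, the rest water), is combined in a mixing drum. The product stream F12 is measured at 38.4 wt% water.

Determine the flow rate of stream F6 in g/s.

2285 g/s

Let F6 be the unknown flow. Total out = 986 + F6.
water balance: 659.63 + 0.261·F6 = 0.384·(986 + F6)
(0.261 − 0.384)·F6 = 0.384×986 − 659.63 = -281.01
F6 = -281.01 / -0.123 = 2284.6 g/s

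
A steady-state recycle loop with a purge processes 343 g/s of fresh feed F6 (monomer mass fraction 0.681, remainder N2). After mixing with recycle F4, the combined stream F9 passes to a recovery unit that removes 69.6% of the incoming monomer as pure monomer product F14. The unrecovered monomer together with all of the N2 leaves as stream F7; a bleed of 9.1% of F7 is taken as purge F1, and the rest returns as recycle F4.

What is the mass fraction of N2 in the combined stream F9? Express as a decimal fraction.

N2 enters only via F6 and leaves only via the purge: 343×0.319 = 0.091×(N2 in F7), and the recovery unit passes all N2, so N2 in F9 = N2 in F7 = 1202.4 g/s.
monomer in F9: m_A = 343×0.681 + (1−0.091)·(1−0.696)·m_A, so m_A = 233.58/0.7237 = 322.78 g/s.
F9 = 322.78 + 1202.4 = 1525.2 g/s.
N2 fraction in F9 = 1202.4/1525.2 = 0.788.

0.788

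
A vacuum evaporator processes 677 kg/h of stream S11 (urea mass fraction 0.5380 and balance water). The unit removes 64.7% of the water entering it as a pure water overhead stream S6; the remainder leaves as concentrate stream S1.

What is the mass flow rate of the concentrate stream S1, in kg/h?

474.6 kg/h

water entering = 677×0.462 = 312.77 kg/h; overhead removed = 0.647×312.77 = 202.36 kg/h.
Concentrate = 677 − 202.36 = 474.64 kg/h.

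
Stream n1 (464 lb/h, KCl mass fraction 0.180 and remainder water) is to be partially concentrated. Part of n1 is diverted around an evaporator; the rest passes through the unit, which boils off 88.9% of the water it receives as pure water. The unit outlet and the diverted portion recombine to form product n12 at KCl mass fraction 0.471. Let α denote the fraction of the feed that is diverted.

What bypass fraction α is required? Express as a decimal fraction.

All 464×0.180 = 83.52 lb/h of KCl reaches n12, so n12 = 83.52/0.471 = 177.32 lb/h and vapour = 286.68 lb/h.
The evaporator receives (1−α)·464 of feed at 0.820 water and removes 0.889 of that water:
0.889×0.820×(1−α)×464 = 286.68
(1−α) = 286.68/338.25 = 0.8475;  α = 0.1525.

0.152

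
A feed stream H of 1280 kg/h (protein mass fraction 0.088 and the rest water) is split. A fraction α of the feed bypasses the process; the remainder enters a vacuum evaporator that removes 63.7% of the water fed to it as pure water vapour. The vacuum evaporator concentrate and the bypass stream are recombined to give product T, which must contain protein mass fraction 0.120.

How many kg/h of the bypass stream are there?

692.5 kg/h

All 1280×0.088 = 112.64 kg/h of protein reaches T, so T = 112.64/0.120 = 938.67 kg/h and vapour = 341.33 kg/h.
The evaporator receives (1−α)·1280 of feed at 0.912 water and removes 0.637 of that water:
0.637×0.912×(1−α)×1280 = 341.33
(1−α) = 341.33/743.61 = 0.4590;  α = 0.5410.
Bypass flow = 0.5410×1280 = 692.45 kg/h.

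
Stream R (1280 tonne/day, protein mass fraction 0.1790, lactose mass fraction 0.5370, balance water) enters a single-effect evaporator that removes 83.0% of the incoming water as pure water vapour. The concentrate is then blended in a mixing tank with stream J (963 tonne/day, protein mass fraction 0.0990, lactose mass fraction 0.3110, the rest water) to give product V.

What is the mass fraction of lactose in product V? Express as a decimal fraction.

Vapour removed = 0.830×0.284×1280 = 301.72 tonne/day; concentrate = 978.28 tonne/day.
lactose reaching the mixer = 687.36 (from concentrate) + 963×0.311 = 986.85 tonne/day.
Product flow = 978.28 + 963 = 1941.3 tonne/day; lactose fraction = 0.5084.

0.5084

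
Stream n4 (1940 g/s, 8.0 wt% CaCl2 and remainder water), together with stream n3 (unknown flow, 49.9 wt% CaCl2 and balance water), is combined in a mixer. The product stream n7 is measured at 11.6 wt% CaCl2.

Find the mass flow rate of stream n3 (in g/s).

Let n3 be the unknown flow. Total out = 1940 + n3.
CaCl2 balance: 155.2 + 0.499·n3 = 0.116·(1940 + n3)
(0.499 − 0.116)·n3 = 0.116×1940 − 155.2 = 69.84
n3 = 69.84 / 0.383 = 182.35 g/s

182.3 g/s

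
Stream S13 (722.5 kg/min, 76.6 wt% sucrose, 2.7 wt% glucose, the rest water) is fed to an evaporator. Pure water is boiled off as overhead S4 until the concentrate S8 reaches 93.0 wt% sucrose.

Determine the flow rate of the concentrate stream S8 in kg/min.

sucrose is conserved: 722.5×0.766 = 553.44 kg/min all reports to the concentrate.
Concentrate = 553.44/(target fraction) = 595.09 kg/min.

595.1 kg/min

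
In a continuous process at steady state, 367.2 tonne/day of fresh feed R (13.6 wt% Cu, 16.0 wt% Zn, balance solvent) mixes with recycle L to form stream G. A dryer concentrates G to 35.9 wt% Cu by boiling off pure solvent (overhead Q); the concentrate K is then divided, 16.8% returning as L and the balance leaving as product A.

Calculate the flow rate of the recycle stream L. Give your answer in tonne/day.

28.09 tonne/day

Overall Cu balance (none leaves overhead): Cu in fresh feed = Cu in product, i.e. 367.2×0.136 = (1−0.168)·K·0.359.
K = 49.939/(0.359×0.832) = 167.2 tonne/day.
Recycle L = 0.168×167.2 = 28.089 tonne/day.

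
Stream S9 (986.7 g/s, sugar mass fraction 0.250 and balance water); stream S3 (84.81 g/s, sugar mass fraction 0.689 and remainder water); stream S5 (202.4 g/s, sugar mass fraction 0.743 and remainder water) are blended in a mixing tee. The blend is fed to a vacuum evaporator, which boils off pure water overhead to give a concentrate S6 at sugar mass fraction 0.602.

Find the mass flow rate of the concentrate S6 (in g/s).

sugar entering = 986.7×0.250 + 84.81×0.689 + 202.4×0.743 = 455.49 g/s.
All sugar reports to S6, so S6 = 455.49/0.602 = 756.63 g/s.

756.6 g/s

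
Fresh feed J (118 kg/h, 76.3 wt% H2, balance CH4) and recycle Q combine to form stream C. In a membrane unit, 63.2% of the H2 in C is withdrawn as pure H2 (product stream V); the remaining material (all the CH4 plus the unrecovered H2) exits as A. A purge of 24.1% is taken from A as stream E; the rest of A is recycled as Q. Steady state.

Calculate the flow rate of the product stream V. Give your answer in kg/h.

H2 in C: m_A = 118×0.763 + (1−0.241)·(1−0.632)·m_A, so m_A = 90.034/0.7207 = 124.93 kg/h.
Product V = 0.632×124.93 = 78.954 kg/h.

78.95 kg/h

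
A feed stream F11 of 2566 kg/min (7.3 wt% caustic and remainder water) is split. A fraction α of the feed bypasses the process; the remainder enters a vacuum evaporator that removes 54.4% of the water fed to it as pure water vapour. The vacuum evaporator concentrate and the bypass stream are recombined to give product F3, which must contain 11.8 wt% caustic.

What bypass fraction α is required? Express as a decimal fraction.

0.244

All 2566×0.073 = 187.32 kg/min of caustic reaches F3, so F3 = 187.32/0.118 = 1587.4 kg/min and vapour = 978.56 kg/min.
The evaporator receives (1−α)·2566 of feed at 0.927 water and removes 0.544 of that water:
0.544×0.927×(1−α)×2566 = 978.56
(1−α) = 978.56/1294 = 0.7562;  α = 0.2438.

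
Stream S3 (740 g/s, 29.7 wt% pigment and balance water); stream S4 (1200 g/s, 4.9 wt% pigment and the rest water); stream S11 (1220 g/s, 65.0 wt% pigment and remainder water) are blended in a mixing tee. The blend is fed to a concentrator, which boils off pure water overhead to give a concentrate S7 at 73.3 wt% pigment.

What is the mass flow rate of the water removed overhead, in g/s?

1698 g/s

pigment entering = 740×0.297 + 1200×0.049 + 1220×0.650 = 1071.6 g/s.
All pigment reports to S7, so S7 = 1071.6/0.733 = 1461.9 g/s.
Total feed = 3160 g/s; overhead = 3160 − 1461.9 = 1698.1 g/s.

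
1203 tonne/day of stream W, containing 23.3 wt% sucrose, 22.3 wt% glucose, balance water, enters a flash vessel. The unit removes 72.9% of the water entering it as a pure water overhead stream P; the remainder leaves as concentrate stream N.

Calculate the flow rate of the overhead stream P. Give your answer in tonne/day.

water entering = 1203×0.544 = 654.43 tonne/day; overhead removed = 0.729×654.43 = 477.08 tonne/day.

477.1 tonne/day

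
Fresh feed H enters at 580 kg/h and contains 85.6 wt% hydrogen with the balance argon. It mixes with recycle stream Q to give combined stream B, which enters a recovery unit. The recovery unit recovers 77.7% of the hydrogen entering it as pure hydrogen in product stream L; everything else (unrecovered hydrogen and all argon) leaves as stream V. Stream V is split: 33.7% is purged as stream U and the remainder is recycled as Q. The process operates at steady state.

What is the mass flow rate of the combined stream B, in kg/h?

argon enters only via H and leaves only via the purge: 580×0.144 = 0.337×(argon in V), and the recovery unit passes all argon, so argon in B = argon in V = 247.83 kg/h.
hydrogen in B: m_A = 580×0.856 + (1−0.337)·(1−0.777)·m_A, so m_A = 496.48/0.8522 = 582.62 kg/h.
B = 582.62 + 247.83 = 830.45 kg/h.

830.5 kg/h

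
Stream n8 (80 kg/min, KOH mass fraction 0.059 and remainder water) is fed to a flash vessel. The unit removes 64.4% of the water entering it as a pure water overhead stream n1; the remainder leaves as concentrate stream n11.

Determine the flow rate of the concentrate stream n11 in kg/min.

water entering = 80×0.941 = 75.28 kg/min; overhead removed = 0.644×75.28 = 48.48 kg/min.
Concentrate = 80 − 48.48 = 31.52 kg/min.

31.52 kg/min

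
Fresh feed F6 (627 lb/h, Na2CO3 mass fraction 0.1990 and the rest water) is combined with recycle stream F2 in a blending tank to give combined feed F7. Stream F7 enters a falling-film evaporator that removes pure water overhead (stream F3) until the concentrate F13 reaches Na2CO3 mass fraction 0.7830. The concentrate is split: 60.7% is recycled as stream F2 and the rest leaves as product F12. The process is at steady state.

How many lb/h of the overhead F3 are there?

Overall Na2CO3 balance (none leaves overhead): Na2CO3 in fresh feed = Na2CO3 in product, i.e. 627×0.199 = (1−0.607)·F13·0.783.
F13 = 124.77/(0.783×0.393) = 405.48 lb/h.
Recycle F2 = 0.607×405.48 = 246.12 lb/h.
Combined feed F7 = 627 + 246.12 = 873.12 lb/h.
Overhead F3 = F7 − F13 = 873.12 − 405.48 = 467.65 lb/h.

467.6 lb/h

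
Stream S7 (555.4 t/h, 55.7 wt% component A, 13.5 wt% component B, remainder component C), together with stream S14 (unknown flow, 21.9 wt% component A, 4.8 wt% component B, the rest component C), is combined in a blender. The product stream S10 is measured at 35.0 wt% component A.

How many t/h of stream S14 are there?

877.6 t/h

Let S14 be the unknown flow. Total out = 555.4 + S14.
component A balance: 309.36 + 0.219·S14 = 0.350·(555.4 + S14)
(0.219 − 0.350)·S14 = 0.350×555.4 − 309.36 = -114.97
S14 = -114.97 / -0.131 = 877.62 t/h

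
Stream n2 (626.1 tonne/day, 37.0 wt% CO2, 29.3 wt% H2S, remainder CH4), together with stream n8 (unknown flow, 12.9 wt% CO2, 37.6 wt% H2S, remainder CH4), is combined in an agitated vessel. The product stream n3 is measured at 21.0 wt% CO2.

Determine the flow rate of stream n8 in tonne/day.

Let n8 be the unknown flow. Total out = 626.1 + n8.
CO2 balance: 231.66 + 0.129·n8 = 0.210·(626.1 + n8)
(0.129 − 0.210)·n8 = 0.210×626.1 − 231.66 = -100.18
n8 = -100.18 / -0.081 = 1236.7 tonne/day

1237 tonne/day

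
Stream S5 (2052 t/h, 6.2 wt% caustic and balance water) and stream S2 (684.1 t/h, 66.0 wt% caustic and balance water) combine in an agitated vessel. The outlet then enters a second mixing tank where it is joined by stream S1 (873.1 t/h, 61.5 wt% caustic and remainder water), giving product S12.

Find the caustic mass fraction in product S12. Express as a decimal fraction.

Overall, product flow = 3609.2 t/h.
caustic in = 2052×0.062 + 684.1×0.660 + 873.1×0.615 = 1115.7 t/h.
caustic fraction in S12 = 0.309.

0.309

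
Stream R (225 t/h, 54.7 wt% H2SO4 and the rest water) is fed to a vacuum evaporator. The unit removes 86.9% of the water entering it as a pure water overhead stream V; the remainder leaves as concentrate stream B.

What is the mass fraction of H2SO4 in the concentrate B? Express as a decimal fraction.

0.902

H2SO4 is not removed: 225×0.547 = 123.08 t/h of H2SO4 enters B.
water entering = 225×0.453 = 101.92 t/h; overhead removed = 0.869×101.92 = 88.573 t/h.
Concentrate = 225 − 88.573 = 136.43 t/h.
Mass fraction = 123.08/136.43 = 0.902.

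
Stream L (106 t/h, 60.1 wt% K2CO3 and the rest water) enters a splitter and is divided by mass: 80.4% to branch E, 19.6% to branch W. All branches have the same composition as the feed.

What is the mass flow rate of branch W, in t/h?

Branch W flow = 0.196×106 = 20.776 t/h.

20.78 t/h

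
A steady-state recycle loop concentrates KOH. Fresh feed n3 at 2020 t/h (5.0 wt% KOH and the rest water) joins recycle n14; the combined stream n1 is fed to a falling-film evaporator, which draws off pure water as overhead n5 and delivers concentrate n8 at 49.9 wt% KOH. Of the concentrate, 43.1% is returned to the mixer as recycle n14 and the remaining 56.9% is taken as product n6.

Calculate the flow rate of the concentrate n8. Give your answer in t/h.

Overall KOH balance (none leaves overhead): KOH in fresh feed = KOH in product, i.e. 2020×0.050 = (1−0.431)·n8·0.499.
n8 = 101/(0.499×0.569) = 355.72 t/h.

355.7 t/h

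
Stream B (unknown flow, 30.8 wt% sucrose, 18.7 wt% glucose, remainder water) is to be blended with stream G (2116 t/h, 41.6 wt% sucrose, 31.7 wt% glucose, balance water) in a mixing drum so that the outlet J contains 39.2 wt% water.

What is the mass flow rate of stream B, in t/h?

2341 t/h

Let B be the unknown flow. Total out = 2116 + B.
water balance: 564.97 + 0.505·B = 0.392·(2116 + B)
(0.505 − 0.392)·B = 0.392×2116 − 564.97 = 264.5
B = 264.5 / 0.113 = 2340.7 t/h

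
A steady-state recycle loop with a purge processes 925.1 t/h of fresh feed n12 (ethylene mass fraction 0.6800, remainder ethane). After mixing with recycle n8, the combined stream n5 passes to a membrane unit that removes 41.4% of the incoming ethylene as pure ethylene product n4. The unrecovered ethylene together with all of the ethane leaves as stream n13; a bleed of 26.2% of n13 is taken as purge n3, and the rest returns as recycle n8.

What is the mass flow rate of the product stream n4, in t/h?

458.9 t/h

ethylene in n5: m_A = 925.1×0.680 + (1−0.262)·(1−0.414)·m_A, so m_A = 629.07/0.5675 = 1108.4 t/h.
Product n4 = 0.414×1108.4 = 458.89 t/h.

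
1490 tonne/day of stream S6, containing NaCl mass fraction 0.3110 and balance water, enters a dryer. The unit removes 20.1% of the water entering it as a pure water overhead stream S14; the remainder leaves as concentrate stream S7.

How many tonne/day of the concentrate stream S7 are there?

water entering = 1490×0.689 = 1026.6 tonne/day; overhead removed = 0.201×1026.6 = 206.35 tonne/day.
Concentrate = 1490 − 206.35 = 1283.7 tonne/day.

1284 tonne/day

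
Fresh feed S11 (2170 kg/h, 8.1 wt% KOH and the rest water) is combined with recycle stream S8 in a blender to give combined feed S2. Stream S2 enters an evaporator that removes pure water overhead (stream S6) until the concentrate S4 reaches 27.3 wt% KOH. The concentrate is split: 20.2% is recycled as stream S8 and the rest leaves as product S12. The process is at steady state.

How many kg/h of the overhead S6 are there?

1526 kg/h

Overall KOH balance (none leaves overhead): KOH in fresh feed = KOH in product, i.e. 2170×0.081 = (1−0.202)·S4·0.273.
S4 = 175.77/(0.273×0.798) = 806.82 kg/h.
Recycle S8 = 0.202×806.82 = 162.98 kg/h.
Combined feed S2 = 2170 + 162.98 = 2333 kg/h.
Overhead S6 = S2 − S4 = 2333 − 806.82 = 1526.2 kg/h.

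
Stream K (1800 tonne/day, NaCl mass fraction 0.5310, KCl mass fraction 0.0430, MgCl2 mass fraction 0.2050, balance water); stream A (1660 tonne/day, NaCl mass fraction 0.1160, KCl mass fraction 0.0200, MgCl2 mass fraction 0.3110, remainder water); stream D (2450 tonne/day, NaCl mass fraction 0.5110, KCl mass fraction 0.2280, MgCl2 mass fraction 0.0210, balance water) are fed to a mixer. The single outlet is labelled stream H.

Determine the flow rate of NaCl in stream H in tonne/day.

2400 tonne/day

NaCl out = NaCl in = 1800×0.531 + 1660×0.116 + 2450×0.511 = 2400.3 tonne/day.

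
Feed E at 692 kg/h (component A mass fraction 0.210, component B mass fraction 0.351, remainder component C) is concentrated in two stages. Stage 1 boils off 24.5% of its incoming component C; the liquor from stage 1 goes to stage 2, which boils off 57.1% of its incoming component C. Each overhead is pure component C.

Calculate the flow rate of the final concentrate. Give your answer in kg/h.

component C in feed = 692×0.439 = 303.79 kg/h.
After stage 1: component C left = (1−0.245)×303.79 = 229.36; stream total = 617.57 kg/h.
After stage 2: component C left = (1−0.571)×229.36 = 98.395; final concentrate = 486.61 kg/h.

486.6 kg/h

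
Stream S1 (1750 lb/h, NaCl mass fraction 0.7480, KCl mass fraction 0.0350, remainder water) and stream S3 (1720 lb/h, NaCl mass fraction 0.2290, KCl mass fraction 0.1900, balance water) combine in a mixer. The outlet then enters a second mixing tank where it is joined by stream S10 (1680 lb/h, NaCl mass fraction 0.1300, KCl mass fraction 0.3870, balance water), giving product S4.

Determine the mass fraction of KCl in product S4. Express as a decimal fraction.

0.2016

Overall, product flow = 5150 lb/h.
KCl in = 1750×0.035 + 1720×0.190 + 1680×0.387 = 1038.2 lb/h.
KCl fraction in S4 = 0.2016.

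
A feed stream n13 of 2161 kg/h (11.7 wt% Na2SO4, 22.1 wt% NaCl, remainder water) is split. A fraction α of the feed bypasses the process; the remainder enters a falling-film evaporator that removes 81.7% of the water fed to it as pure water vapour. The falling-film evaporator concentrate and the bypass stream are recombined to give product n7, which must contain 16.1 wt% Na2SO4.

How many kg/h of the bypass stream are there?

All 2161×0.117 = 252.84 kg/h of Na2SO4 reaches n7, so n7 = 252.84/0.161 = 1570.4 kg/h and vapour = 590.58 kg/h.
The evaporator receives (1−α)·2161 of feed at 0.662 water and removes 0.817 of that water:
0.817×0.662×(1−α)×2161 = 590.58
(1−α) = 590.58/1168.8 = 0.5053;  α = 0.4947.
Bypass flow = 0.4947×2161 = 1069.1 kg/h.

1069 kg/h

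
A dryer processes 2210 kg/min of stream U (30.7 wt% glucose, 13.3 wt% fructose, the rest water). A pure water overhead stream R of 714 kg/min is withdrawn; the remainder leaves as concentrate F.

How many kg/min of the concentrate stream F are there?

Concentrate = 2210 − 714 = 1496 kg/min.

1496 kg/min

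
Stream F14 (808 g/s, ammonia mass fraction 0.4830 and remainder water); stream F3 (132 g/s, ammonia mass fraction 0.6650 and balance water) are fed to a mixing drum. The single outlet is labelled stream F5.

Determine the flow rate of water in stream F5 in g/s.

462 g/s

water out = water in = 808×0.517 + 132×0.335 = 461.96 g/s.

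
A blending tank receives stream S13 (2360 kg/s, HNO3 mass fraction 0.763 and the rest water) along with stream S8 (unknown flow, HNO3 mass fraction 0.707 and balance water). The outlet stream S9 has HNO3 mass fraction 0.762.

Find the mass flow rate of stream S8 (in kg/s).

42.91 kg/s

Let S8 be the unknown flow. Total out = 2360 + S8.
HNO3 balance: 1800.7 + 0.707·S8 = 0.762·(2360 + S8)
(0.707 − 0.762)·S8 = 0.762×2360 − 1800.7 = -2.36
S8 = -2.36 / -0.055 = 42.909 kg/s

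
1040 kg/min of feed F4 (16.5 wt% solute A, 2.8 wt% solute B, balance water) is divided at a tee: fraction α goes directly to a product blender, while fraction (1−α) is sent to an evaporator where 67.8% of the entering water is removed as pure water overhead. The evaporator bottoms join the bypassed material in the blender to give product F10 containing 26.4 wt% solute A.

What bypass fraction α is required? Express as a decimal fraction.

All 1040×0.165 = 171.6 kg/min of solute A reaches F10, so F10 = 171.6/0.264 = 650 kg/min and vapour = 390 kg/min.
The evaporator receives (1−α)·1040 of feed at 0.807 water and removes 0.678 of that water:
0.678×0.807×(1−α)×1040 = 390
(1−α) = 390/569.03 = 0.6854;  α = 0.3146.

0.315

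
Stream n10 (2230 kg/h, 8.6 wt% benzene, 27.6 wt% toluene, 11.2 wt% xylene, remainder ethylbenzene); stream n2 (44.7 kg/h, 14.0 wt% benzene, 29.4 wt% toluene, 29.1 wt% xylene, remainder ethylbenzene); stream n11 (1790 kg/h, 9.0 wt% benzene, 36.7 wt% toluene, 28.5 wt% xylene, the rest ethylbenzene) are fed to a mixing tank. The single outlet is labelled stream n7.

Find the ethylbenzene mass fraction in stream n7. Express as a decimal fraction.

0.405

Total flow out = 2230 + 44.7 + 1790 = 4064.7 kg/h.
ethylbenzene in = 2230×0.526 + 44.7×0.275 + 1790×0.258 = 1647.1 kg/h.
ethylbenzene mass fraction in n7 = 1647.1/4064.7 = 0.405.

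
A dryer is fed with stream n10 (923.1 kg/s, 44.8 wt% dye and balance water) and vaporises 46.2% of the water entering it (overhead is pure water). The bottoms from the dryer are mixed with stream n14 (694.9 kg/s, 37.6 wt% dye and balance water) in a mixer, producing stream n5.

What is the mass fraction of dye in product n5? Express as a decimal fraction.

0.4881

Vapour removed = 0.462×0.552×923.1 = 235.41 kg/s; concentrate = 687.69 kg/s.
dye reaching the mixer = 413.55 (from concentrate) + 694.9×0.376 = 674.83 kg/s.
Product flow = 687.69 + 694.9 = 1382.6 kg/s; dye fraction = 0.4881.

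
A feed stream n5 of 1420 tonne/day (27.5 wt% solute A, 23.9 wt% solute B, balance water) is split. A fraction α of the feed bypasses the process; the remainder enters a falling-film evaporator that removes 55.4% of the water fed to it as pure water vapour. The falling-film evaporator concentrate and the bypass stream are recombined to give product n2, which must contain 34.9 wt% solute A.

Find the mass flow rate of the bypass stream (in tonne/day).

301.7 tonne/day

All 1420×0.275 = 390.5 tonne/day of solute A reaches n2, so n2 = 390.5/0.349 = 1118.9 tonne/day and vapour = 301.09 tonne/day.
The evaporator receives (1−α)·1420 of feed at 0.486 water and removes 0.554 of that water:
0.554×0.486×(1−α)×1420 = 301.09
(1−α) = 301.09/382.33 = 0.7875;  α = 0.2125.
Bypass flow = 0.2125×1420 = 301.73 tonne/day.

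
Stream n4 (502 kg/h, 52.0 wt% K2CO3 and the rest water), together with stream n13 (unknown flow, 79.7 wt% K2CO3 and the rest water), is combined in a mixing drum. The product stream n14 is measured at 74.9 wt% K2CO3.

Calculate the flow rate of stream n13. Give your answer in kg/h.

Let n13 be the unknown flow. Total out = 502 + n13.
K2CO3 balance: 261.04 + 0.797·n13 = 0.749·(502 + n13)
(0.797 − 0.749)·n13 = 0.749×502 − 261.04 = 114.96
n13 = 114.96 / 0.048 = 2395 kg/h

2395 kg/h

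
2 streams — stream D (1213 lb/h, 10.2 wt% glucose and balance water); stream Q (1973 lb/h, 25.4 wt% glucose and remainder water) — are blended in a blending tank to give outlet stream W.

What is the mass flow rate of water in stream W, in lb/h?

water out = water in = 1213×0.898 + 1973×0.746 = 2561.1 lb/h.

2561 lb/h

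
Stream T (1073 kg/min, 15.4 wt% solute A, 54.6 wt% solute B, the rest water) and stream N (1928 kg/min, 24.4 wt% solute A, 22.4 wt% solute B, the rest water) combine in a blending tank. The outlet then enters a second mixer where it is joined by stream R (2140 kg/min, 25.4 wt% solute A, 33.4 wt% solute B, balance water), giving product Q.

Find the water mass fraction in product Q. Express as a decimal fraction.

0.4336

Overall, product flow = 5141 kg/min.
water in = 1073×0.300 + 1928×0.532 + 2140×0.412 = 2229.3 kg/min.
water fraction in Q = 0.4336.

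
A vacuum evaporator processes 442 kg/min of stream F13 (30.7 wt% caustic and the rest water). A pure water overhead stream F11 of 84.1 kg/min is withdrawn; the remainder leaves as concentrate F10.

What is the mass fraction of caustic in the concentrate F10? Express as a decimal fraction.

0.379

caustic is not removed: 442×0.307 = 135.69 kg/min of caustic enters F10.
Concentrate = 442 − 84.1 = 357.9 kg/min.
Mass fraction = 135.69/357.9 = 0.379.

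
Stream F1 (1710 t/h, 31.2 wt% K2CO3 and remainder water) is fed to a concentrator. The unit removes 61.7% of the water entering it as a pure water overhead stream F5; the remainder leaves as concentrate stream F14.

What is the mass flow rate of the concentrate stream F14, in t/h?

984.1 t/h

water entering = 1710×0.688 = 1176.5 t/h; overhead removed = 0.617×1176.5 = 725.89 t/h.
Concentrate = 1710 − 725.89 = 984.11 t/h.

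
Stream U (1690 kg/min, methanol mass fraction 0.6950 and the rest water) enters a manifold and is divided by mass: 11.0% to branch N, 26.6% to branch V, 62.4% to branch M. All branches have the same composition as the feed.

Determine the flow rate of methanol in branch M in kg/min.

Branch M total = 0.624×1690 = 1054.6 kg/min.
methanol in M = 0.695×1054.6 = 732.92 kg/min.

732.9 kg/min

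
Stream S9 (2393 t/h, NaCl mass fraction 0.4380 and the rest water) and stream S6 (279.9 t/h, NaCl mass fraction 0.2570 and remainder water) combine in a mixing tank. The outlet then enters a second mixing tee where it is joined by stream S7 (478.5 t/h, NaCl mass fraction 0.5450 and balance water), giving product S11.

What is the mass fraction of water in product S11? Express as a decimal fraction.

0.5618

Overall, product flow = 3151.4 t/h.
water in = 2393×0.562 + 279.9×0.743 + 478.5×0.455 = 1770.5 t/h.
water fraction in S11 = 0.5618.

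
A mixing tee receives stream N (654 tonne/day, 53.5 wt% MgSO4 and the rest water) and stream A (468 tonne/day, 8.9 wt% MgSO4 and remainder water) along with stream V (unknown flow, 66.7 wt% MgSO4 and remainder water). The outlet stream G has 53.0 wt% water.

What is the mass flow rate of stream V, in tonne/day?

689.3 tonne/day

Let V be the unknown flow. Total out = 1122 + V.
water balance: 730.46 + 0.333·V = 0.530·(1122 + V)
(0.333 − 0.530)·V = 0.530×1122 − 730.46 = -135.8
V = -135.8 / -0.197 = 689.33 tonne/day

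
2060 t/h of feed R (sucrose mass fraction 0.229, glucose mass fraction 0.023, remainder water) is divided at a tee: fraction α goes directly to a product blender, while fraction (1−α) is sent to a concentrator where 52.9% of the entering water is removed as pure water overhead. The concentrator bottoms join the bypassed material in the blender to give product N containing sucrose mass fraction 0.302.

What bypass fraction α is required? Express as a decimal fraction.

0.389

All 2060×0.229 = 471.74 t/h of sucrose reaches N, so N = 471.74/0.302 = 1562.1 t/h and vapour = 497.95 t/h.
The evaporator receives (1−α)·2060 of feed at 0.748 water and removes 0.529 of that water:
0.529×0.748×(1−α)×2060 = 497.95
(1−α) = 497.95/815.13 = 0.6109;  α = 0.3891.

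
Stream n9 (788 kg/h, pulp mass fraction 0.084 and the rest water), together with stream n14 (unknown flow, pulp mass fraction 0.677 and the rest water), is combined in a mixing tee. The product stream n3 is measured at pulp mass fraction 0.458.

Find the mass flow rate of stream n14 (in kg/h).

1346 kg/h

Let n14 be the unknown flow. Total out = 788 + n14.
pulp balance: 66.192 + 0.677·n14 = 0.458·(788 + n14)
(0.677 − 0.458)·n14 = 0.458×788 − 66.192 = 294.71
n14 = 294.71 / 0.219 = 1345.7 kg/h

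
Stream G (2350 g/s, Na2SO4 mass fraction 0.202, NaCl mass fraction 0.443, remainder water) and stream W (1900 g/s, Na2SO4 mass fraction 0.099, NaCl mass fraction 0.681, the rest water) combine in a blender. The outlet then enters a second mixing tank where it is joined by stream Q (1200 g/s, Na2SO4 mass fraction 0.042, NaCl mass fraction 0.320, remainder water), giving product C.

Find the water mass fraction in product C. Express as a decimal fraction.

Overall, product flow = 5450 g/s.
water in = 2350×0.355 + 1900×0.220 + 1200×0.638 = 2017.8 g/s.
water fraction in C = 0.370.

0.370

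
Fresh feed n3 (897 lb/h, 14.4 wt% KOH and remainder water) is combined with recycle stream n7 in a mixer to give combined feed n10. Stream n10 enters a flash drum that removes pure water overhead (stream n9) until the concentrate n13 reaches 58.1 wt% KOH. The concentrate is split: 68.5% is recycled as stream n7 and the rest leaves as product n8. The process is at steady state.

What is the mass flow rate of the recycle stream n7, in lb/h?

483.5 lb/h

Overall KOH balance (none leaves overhead): KOH in fresh feed = KOH in product, i.e. 897×0.144 = (1−0.685)·n13·0.581.
n13 = 129.17/(0.581×0.315) = 705.78 lb/h.
Recycle n7 = 0.685×705.78 = 483.46 lb/h.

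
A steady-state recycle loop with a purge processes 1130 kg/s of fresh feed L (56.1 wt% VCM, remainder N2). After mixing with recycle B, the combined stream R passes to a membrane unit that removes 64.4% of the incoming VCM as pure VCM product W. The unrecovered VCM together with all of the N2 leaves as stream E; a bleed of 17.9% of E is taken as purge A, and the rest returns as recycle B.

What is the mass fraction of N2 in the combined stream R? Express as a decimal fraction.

N2 enters only via L and leaves only via the purge: 1130×0.439 = 0.179×(N2 in E), and the membrane unit passes all N2, so N2 in R = N2 in E = 2771.3 kg/s.
VCM in R: m_A = 1130×0.561 + (1−0.179)·(1−0.644)·m_A, so m_A = 633.93/0.7077 = 895.73 kg/s.
R = 895.73 + 2771.3 = 3667.1 kg/s.
N2 fraction in R = 2771.3/3667.1 = 0.7557.

0.7557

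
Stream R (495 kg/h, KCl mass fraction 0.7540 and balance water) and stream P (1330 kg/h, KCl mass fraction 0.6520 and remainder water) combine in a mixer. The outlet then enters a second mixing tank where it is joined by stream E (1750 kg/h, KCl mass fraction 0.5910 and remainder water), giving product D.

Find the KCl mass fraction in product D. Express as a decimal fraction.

Overall, product flow = 3575 kg/h.
KCl in = 495×0.754 + 1330×0.652 + 1750×0.591 = 2274.6 kg/h.
KCl fraction in D = 0.6363.

0.6363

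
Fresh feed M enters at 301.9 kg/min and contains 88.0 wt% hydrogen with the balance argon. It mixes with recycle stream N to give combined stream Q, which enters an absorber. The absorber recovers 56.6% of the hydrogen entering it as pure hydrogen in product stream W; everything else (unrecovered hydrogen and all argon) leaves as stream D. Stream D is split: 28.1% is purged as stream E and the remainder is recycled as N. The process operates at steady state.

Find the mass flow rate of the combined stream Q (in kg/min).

515.1 kg/min

argon enters only via M and leaves only via the purge: 301.9×0.120 = 0.281×(argon in D), and the absorber passes all argon, so argon in Q = argon in D = 128.93 kg/min.
hydrogen in Q: m_A = 301.9×0.880 + (1−0.281)·(1−0.566)·m_A, so m_A = 265.67/0.6880 = 386.18 kg/min.
Q = 386.18 + 128.93 = 515.1 kg/min.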